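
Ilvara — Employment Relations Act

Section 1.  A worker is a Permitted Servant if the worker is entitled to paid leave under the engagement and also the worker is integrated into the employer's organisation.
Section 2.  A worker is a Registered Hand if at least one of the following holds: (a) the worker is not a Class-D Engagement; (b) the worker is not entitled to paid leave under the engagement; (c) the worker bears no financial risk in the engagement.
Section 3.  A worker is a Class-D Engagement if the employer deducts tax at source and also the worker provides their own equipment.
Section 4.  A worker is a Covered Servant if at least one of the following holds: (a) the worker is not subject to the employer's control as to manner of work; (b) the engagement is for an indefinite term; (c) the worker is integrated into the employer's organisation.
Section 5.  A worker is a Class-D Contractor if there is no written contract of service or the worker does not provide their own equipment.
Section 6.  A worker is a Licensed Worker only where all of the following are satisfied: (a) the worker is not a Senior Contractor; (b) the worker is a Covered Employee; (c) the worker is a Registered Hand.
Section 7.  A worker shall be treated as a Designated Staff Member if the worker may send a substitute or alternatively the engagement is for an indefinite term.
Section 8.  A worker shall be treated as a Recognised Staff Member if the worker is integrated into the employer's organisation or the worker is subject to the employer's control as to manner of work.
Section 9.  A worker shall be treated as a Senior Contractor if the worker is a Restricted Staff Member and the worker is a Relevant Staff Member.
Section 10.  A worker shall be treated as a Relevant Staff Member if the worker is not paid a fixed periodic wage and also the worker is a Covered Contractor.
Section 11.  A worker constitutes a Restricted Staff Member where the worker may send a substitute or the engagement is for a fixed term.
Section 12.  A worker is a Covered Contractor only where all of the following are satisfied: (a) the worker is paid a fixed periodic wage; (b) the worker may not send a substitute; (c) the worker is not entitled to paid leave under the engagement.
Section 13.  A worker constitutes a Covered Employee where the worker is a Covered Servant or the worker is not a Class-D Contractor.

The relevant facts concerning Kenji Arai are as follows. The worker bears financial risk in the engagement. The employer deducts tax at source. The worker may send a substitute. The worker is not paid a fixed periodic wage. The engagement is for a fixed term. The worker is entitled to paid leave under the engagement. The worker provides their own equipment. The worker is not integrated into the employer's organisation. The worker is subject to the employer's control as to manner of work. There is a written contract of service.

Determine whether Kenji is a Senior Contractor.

section 11 — Restricted Staff Member: [the worker may send a substitute? yes] OR [the engagement is for a fixed term? yes] → satisfied.
section 12 — Covered Contractor: [the worker is paid a fixed periodic wage? no] AND [the worker may not send a substitute? no] AND [the worker is not entitled to paid leave under the engagement? no] → not satisfied.
section 10 — Relevant Staff Member: [the worker is not paid a fixed periodic wage? yes] AND [Covered Contractor (section 12)? no] → not satisfied.
section 9 — Senior Contractor: [Restricted Staff Member (section 11)? yes] AND [Relevant Staff Member (section 10)? no] → not satisfied.

No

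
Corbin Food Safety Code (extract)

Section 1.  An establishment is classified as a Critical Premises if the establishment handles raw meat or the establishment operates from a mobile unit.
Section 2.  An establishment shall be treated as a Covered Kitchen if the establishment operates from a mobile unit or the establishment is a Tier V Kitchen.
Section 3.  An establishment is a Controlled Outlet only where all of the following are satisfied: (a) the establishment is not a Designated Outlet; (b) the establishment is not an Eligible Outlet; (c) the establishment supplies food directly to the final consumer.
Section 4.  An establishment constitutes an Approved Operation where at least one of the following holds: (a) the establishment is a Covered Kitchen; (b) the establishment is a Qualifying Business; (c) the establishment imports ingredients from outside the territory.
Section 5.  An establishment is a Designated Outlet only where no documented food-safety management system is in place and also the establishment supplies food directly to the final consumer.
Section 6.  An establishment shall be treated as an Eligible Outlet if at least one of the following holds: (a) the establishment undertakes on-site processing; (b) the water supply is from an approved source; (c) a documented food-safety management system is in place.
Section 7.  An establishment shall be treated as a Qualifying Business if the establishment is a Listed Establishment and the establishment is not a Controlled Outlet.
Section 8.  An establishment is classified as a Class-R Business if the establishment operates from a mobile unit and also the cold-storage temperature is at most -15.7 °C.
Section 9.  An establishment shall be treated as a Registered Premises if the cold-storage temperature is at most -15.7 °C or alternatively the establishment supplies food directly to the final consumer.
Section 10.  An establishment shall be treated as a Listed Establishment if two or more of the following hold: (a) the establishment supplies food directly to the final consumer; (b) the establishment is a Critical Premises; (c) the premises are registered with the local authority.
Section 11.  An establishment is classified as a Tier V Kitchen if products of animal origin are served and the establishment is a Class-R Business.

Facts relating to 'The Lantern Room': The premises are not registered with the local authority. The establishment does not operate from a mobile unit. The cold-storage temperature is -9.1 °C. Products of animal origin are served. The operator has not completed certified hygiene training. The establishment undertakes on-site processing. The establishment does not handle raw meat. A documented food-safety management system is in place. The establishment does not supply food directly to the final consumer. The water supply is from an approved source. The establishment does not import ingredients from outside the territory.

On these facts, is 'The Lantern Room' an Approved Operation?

No

section 8 — Class-R Business: [the establishment operates from a mobile unit? no] AND [cold-storage temperature: -9.1 °C ≤ -15.7 °C? no] → not satisfied.
section 11 — Tier V Kitchen: [products of animal origin are served? yes] AND [Class-R Business (section 8)? no] → not satisfied.
section 2 — Covered Kitchen: [the establishment operates from a mobile unit? no] OR [Tier V Kitchen (section 11)? no] → not satisfied.
section 1 — Critical Premises: [the establishment handles raw meat? no] OR [the establishment operates from a mobile unit? no] → not satisfied.
section 10 — Listed Establishment: the establishment supplies food directly to the final consumer? no; Critical Premises (section 1)? no; the premises are registered with the local authority? no — 0 of 3 hold (need ≥2) → not satisfied.
section 5 — Designated Outlet: [no documented food-safety management system is in place? no] AND [the establishment supplies food directly to the final consumer? no] → not satisfied.
section 6 — Eligible Outlet: [the establishment undertakes on-site processing? yes] OR [the water supply is from an approved source? yes] OR [a documented food-safety management system is in place? yes] → satisfied.
section 3 — Controlled Outlet: [not a Designated Outlet (section 5)? yes] AND [not an Eligible Outlet (section 6)? no] AND [the establishment supplies food directly to the final consumer? no] → not satisfied.
section 7 — Qualifying Business: [Listed Establishment (section 10)? no] AND [not a Controlled Outlet (section 3)? yes] → not satisfied.
section 4 — Approved Operation: [Covered Kitchen (section 2)? no] OR [Qualifying Business (section 7)? no] OR [the establishment imports ingredients from outside the territory? no] → not satisfied.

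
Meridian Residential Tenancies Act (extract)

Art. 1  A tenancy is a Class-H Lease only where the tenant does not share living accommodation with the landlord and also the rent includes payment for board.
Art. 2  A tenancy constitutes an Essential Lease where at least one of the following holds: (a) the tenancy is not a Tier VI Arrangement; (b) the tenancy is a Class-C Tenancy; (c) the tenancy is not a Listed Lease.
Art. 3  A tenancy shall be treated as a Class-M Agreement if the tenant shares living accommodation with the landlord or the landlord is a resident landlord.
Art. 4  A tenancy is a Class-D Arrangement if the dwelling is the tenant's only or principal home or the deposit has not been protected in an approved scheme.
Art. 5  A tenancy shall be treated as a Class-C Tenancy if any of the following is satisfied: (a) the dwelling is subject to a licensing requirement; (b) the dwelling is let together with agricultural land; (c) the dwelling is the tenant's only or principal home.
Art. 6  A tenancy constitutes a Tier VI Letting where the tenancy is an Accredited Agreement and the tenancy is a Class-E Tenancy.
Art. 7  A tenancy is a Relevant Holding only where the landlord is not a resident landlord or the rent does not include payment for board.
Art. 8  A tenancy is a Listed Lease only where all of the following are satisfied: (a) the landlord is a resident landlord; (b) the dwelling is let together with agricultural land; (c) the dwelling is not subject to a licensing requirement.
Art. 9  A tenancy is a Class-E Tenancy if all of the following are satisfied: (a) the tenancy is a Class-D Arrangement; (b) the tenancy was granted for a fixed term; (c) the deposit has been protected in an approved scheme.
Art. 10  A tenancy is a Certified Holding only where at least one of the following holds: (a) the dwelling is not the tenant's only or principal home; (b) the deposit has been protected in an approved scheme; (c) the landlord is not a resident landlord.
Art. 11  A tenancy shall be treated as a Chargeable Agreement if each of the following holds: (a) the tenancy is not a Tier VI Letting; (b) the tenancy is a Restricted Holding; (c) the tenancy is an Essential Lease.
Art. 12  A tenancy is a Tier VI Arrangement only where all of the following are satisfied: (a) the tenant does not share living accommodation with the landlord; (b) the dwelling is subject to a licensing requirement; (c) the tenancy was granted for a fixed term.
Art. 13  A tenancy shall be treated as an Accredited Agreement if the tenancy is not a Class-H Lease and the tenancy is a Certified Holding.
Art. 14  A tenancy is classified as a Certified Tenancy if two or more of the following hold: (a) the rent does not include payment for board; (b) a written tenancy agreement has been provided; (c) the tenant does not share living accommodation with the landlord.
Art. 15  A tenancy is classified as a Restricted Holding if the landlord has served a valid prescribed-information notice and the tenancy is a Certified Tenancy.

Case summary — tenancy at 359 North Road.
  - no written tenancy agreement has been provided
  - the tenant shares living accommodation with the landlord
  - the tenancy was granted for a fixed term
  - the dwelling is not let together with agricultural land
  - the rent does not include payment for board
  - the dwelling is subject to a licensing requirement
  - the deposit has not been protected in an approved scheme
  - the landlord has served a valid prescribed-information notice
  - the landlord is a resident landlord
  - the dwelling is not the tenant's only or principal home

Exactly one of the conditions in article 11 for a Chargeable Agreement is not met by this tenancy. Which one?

Restricted Holding

article 1 — Class-H Lease: [the tenant does not share living accommodation with the landlord? no] AND [the rent includes payment for board? no] → not satisfied.
article 10 — Certified Holding: [the dwelling is not the tenant's only or principal home? yes] OR [the deposit has been protected in an approved scheme? no] OR [the landlord is not a resident landlord? no] → satisfied.
article 13 — Accredited Agreement: [not a Class-H Lease (article 1)? yes] AND [Certified Holding (article 10)? yes] → satisfied.
article 4 — Class-D Arrangement: [the dwelling is the tenant's only or principal home? no] OR [the deposit has not been protected in an approved scheme? yes] → satisfied.
article 9 — Class-E Tenancy: [Class-D Arrangement (article 4)? yes] AND [the tenancy was granted for a fixed term? yes] AND [the deposit has been protected in an approved scheme? no] → not satisfied.
article 6 — Tier VI Letting: [Accredited Agreement (article 13)? yes] AND [Class-E Tenancy (article 9)? no] → not satisfied.
article 14 — Certified Tenancy: the rent does not include payment for board? yes; a written tenancy agreement has been provided? no; the tenant does not share living accommodation with the landlord? no — 1 of 3 hold (need ≥2) → not satisfied.
article 15 — Restricted Holding: [the landlord has served a valid prescribed-information notice? yes] AND [Certified Tenancy (article 14)? no] → not satisfied.
article 12 — Tier VI Arrangement: [the tenant does not share living accommodation with the landlord? no] AND [the dwelling is subject to a licensing requirement? yes] AND [the tenancy was granted for a fixed term? yes] → not satisfied.
article 5 — Class-C Tenancy: [the dwelling is subject to a licensing requirement? yes] OR [the dwelling is let together with agricultural land? no] OR [the dwelling is the tenant's only or principal home? no] → satisfied.
article 8 — Listed Lease: [the landlord is a resident landlord? yes] AND [the dwelling is let together with agricultural land? no] AND [the dwelling is not subject to a licensing requirement? no] → not satisfied.
article 2 — Essential Lease: [not a Tier VI Arrangement (article 12)? yes] OR [Class-C Tenancy (article 5)? yes] OR [not a Listed Lease (article 8)? yes] → satisfied.
article 11 — Chargeable Agreement: [not a Tier VI Letting (article 6)? yes] AND [Restricted Holding (article 15)? no] AND [Essential Lease (article 2)? yes] → not satisfied.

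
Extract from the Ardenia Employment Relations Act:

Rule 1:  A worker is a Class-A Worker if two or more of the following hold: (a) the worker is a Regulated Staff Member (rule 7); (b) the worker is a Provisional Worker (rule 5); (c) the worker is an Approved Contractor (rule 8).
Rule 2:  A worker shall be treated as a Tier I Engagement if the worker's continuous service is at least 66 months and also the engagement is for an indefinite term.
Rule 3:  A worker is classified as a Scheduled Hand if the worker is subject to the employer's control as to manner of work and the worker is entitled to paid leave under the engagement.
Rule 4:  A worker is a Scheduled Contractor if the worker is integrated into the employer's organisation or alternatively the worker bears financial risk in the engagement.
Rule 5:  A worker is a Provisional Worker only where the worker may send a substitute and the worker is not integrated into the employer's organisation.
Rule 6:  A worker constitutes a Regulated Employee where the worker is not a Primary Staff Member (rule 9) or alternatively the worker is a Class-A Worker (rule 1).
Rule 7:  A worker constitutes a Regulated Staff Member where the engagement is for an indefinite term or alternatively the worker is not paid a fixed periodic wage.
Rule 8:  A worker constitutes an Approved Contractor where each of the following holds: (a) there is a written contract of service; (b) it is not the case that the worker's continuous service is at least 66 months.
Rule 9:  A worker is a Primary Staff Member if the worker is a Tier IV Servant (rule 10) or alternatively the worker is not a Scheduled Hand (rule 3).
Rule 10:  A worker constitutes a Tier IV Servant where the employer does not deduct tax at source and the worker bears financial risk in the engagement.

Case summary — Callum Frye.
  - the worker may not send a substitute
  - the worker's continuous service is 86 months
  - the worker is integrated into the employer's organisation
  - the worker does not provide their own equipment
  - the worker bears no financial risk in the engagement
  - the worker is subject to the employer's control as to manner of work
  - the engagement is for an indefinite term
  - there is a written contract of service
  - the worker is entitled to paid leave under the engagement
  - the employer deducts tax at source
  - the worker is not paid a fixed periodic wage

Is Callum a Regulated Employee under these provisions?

Yes

rule 10 — Tier IV Servant: [the employer does not deduct tax at source? no] AND [the worker bears financial risk in the engagement? no] → not satisfied.
rule 3 — Scheduled Hand: [the worker is subject to the employer's control as to manner of work? yes] AND [the worker is entitled to paid leave under the engagement? yes] → satisfied.
rule 9 — Primary Staff Member: [Tier IV Servant (rule 10)? no] OR [not a Scheduled Hand (rule 3)? no] → not satisfied.
rule 7 — Regulated Staff Member: [the engagement is for an indefinite term? yes] OR [the worker is not paid a fixed periodic wage? yes] → satisfied.
rule 5 — Provisional Worker: [the worker may send a substitute? no] AND [the worker is not integrated into the employer's organisation? no] → not satisfied.
rule 8 — Approved Contractor: [there is a written contract of service? yes] AND [worker's continuous service: 86 months ≥ 66 months? yes, so negated condition no] → not satisfied.
rule 1 — Class-A Worker: Regulated Staff Member (rule 7)? yes; Provisional Worker (rule 5)? no; Approved Contractor (rule 8)? no — 1 of 3 hold (need ≥2) → not satisfied.
rule 6 — Regulated Employee: [not a Primary Staff Member (rule 9)? yes] OR [Class-A Worker (rule 1)? no] → satisfied.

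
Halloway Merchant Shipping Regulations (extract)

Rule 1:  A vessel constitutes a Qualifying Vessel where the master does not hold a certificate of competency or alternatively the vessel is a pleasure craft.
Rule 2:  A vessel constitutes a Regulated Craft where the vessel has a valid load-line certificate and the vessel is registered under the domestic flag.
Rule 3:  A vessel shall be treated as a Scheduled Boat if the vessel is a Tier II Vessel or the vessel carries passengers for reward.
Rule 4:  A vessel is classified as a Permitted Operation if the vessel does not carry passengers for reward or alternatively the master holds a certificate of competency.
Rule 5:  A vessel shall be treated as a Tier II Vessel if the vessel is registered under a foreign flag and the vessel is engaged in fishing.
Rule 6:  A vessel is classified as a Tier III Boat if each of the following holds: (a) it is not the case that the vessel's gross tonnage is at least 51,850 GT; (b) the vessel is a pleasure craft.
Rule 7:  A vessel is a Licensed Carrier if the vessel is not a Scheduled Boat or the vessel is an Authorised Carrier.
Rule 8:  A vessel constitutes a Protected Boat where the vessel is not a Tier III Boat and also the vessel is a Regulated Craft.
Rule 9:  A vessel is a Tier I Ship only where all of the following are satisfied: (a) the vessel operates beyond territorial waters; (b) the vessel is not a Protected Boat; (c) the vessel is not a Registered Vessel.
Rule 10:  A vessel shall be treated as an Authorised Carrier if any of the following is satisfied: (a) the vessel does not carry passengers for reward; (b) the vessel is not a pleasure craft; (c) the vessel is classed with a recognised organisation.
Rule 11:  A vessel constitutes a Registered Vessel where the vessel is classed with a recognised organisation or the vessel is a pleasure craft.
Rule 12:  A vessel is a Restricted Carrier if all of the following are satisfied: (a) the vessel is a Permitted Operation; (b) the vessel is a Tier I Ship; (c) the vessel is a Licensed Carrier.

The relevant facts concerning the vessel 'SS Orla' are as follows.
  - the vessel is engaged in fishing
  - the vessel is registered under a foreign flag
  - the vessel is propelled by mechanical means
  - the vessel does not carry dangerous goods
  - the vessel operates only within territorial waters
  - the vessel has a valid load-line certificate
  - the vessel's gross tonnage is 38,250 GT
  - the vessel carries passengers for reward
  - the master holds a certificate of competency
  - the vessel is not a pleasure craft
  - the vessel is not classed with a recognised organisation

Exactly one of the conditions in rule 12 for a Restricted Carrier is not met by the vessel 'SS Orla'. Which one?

Under rule 4: the vessel does not carry passengers for reward? no; or the master holds a certificate of competency? yes. So the vessel is a Permitted Operation.
Under rule 6: vessel's gross tonnage: 38,250 GT ≥ 51,850 GT? no, so negated condition yes; and the vessel is a pleasure craft? no. So the vessel is not a Tier III Boat.
Under rule 2: the vessel has a valid load-line certificate? yes; and the vessel is registered under the domestic flag? no. So the vessel is not a Regulated Craft.
Under rule 8: not a Tier III Boat (rule 6)? yes; and Regulated Craft (rule 2)? no. So the vessel is not a Protected Boat.
Under rule 11: the vessel is classed with a recognised organisation? no; or the vessel is a pleasure craft? no. So the vessel is not a Registered Vessel.
Under rule 9: the vessel operates beyond territorial waters? no; and not a Protected Boat (rule 8)? yes; and not a Registered Vessel (rule 11)? yes. So the vessel is not a Tier I Ship.
Under rule 5: the vessel is registered under a foreign flag? yes; and the vessel is engaged in fishing? yes. So the vessel is a Tier II Vessel.
Under rule 3: Tier II Vessel (rule 5)? yes; or the vessel carries passengers for reward? yes. So the vessel is a Scheduled Boat.
Under rule 10: the vessel does not carry passengers for reward? no; or the vessel is not a pleasure craft? yes; or the vessel is classed with a recognised organisation? no. So the vessel is an Authorised Carrier.
Under rule 7: not a Scheduled Boat (rule 3)? no; or Authorised Carrier (rule 10)? yes. So the vessel is a Licensed Carrier.
Under rule 12: Permitted Operation (rule 4)? yes; and Tier I Ship (rule 9)? no; and Licensed Carrier (rule 7)? yes. So the vessel is not a Restricted Carrier.

Tier I Ship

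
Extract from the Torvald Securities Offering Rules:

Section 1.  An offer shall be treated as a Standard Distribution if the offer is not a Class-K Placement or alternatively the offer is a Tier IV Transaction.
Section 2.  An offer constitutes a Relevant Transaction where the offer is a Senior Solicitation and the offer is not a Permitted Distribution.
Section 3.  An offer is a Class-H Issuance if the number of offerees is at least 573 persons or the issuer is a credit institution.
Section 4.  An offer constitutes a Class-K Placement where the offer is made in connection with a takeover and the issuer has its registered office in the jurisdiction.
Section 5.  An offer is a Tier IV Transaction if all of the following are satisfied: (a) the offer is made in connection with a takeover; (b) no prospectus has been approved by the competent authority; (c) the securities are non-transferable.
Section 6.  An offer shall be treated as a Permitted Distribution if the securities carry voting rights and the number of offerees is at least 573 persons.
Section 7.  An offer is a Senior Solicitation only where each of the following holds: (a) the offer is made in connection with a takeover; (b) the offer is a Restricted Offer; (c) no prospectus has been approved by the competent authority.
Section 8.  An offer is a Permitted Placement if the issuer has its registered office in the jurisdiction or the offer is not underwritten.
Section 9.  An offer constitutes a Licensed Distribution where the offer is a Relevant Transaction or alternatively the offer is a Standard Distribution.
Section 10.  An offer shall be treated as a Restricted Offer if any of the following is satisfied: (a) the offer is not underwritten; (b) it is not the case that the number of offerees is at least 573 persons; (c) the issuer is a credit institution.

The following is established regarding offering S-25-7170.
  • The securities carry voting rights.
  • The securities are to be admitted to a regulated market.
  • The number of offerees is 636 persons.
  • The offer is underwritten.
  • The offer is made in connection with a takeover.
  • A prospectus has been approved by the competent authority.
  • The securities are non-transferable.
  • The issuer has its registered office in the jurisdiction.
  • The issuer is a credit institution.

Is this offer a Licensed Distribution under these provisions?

No

Under section 10: the offer is not underwritten? no; or number of offerees: 636 persons ≥ 573 persons? yes, so negated condition no; or the issuer is a credit institution? yes. So the offer is a Restricted Offer.
Under section 7: the offer is made in connection with a takeover? yes; and Restricted Offer (section 10)? yes; and no prospectus has been approved by the competent authority? no. So the offer is not a Senior Solicitation.
Under section 6: the securities carry voting rights? yes; and number of offerees: 636 persons ≥ 573 persons? yes. So the offer is a Permitted Distribution.
Under section 2: Senior Solicitation (section 7)? no; and not a Permitted Distribution (section 6)? no. So the offer is not a Relevant Transaction.
Under section 4: the offer is made in connection with a takeover? yes; and the issuer has its registered office in the jurisdiction? yes. So the offer is a Class-K Placement.
Under section 5: the offer is made in connection with a takeover? yes; and no prospectus has been approved by the competent authority? no; and the securities are non-transferable? yes. So the offer is not a Tier IV Transaction.
Under section 1: not a Class-K Placement (section 4)? no; or Tier IV Transaction (section 5)? no. So the offer is not a Standard Distribution.
Under section 9: Relevant Transaction (section 2)? no; or Standard Distribution (section 1)? no. So the offer is not a Licensed Distribution.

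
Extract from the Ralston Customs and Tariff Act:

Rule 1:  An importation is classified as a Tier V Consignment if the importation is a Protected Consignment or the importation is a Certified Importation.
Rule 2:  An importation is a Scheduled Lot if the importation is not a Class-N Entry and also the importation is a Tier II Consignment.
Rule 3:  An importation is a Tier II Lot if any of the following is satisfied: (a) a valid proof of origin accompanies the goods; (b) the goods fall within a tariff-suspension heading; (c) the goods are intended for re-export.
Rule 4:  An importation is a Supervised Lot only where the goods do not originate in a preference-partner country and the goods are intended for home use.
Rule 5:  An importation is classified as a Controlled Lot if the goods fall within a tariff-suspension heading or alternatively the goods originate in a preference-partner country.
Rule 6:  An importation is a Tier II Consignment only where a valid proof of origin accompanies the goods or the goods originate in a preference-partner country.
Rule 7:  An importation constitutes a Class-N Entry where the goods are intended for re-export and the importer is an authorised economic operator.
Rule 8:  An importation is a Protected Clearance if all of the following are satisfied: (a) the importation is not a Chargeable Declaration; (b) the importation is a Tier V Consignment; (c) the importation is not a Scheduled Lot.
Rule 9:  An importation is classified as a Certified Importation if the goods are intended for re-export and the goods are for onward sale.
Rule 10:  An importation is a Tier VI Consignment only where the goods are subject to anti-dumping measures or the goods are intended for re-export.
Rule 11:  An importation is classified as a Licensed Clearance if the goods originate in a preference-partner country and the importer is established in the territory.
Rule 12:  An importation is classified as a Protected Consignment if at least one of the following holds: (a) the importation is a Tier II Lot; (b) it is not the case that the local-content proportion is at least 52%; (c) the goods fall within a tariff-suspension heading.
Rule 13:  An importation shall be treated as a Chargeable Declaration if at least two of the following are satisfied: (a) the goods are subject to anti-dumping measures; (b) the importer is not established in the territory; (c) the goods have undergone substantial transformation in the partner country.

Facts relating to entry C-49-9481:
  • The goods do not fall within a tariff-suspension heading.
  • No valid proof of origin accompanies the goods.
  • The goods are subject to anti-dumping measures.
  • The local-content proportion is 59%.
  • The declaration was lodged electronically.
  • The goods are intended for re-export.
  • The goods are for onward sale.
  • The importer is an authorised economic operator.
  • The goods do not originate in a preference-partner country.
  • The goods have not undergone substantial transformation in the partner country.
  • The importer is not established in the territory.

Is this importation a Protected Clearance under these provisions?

Under rule 13: the goods are subject to anti-dumping measures? yes; the importer is not established in the territory? yes; the goods have undergone substantial transformation in the partner country? no — 2 of 3 hold (need ≥2) → satisfied.
Under rule 3: a valid proof of origin accompanies the goods? no; or the goods fall within a tariff-suspension heading? no; or the goods are intended for re-export? yes. So the importation is a Tier II Lot.
Under rule 12: Tier II Lot (rule 3)? yes; or local-content proportion: 59% ≥ 52%? yes, so negated condition no; or the goods fall within a tariff-suspension heading? no. So the importation is a Protected Consignment.
Under rule 9: the goods are intended for re-export? yes; and the goods are for onward sale? yes. So the importation is a Certified Importation.
Under rule 1: Protected Consignment (rule 12)? yes; or Certified Importation (rule 9)? yes. So the importation is a Tier V Consignment.
Under rule 7: the goods are intended for re-export? yes; and the importer is an authorised economic operator? yes. So the importation is a Class-N Entry.
Under rule 6: a valid proof of origin accompanies the goods? no; or the goods originate in a preference-partner country? no. So the importation is not a Tier II Consignment.
Under rule 2: not a Class-N Entry (rule 7)? no; and Tier II Consignment (rule 6)? no. So the importation is not a Scheduled Lot.
Under rule 8: not a Chargeable Declaration (rule 13)? no; and Tier V Consignment (rule 1)? yes; and not a Scheduled Lot (rule 2)? yes. So the importation is not a Protected Clearance.

No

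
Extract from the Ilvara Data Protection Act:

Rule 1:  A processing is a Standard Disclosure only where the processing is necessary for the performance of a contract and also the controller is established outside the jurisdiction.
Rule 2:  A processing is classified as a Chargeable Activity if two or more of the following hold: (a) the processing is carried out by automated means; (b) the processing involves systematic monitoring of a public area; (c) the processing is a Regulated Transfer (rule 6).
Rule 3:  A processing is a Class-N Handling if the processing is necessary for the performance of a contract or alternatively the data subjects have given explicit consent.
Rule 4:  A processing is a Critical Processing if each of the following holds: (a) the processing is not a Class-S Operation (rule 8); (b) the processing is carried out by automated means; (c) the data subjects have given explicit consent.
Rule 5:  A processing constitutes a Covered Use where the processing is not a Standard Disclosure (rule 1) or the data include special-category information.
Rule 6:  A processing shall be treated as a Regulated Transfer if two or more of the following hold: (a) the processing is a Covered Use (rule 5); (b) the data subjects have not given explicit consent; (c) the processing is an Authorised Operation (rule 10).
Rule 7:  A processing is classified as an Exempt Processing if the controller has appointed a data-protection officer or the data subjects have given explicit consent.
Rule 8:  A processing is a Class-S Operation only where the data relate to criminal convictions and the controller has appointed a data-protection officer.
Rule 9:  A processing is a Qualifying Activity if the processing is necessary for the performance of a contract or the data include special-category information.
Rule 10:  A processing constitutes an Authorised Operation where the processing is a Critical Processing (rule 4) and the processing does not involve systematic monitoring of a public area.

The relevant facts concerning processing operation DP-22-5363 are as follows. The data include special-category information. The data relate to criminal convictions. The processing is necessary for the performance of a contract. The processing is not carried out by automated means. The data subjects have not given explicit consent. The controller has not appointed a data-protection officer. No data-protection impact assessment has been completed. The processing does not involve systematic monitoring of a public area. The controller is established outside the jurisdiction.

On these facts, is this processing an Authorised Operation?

No

Under rule 8: the data relate to criminal convictions? yes; and the controller has appointed a data-protection officer? no. So the processing is not a Class-S Operation.
Under rule 4: not a Class-S Operation (rule 8)? yes; and the processing is carried out by automated means? no; and the data subjects have given explicit consent? no. So the processing is not a Critical Processing.
Under rule 10: Critical Processing (rule 4)? no; and the processing does not involve systematic monitoring of a public area? yes. So the processing is not an Authorised Operation.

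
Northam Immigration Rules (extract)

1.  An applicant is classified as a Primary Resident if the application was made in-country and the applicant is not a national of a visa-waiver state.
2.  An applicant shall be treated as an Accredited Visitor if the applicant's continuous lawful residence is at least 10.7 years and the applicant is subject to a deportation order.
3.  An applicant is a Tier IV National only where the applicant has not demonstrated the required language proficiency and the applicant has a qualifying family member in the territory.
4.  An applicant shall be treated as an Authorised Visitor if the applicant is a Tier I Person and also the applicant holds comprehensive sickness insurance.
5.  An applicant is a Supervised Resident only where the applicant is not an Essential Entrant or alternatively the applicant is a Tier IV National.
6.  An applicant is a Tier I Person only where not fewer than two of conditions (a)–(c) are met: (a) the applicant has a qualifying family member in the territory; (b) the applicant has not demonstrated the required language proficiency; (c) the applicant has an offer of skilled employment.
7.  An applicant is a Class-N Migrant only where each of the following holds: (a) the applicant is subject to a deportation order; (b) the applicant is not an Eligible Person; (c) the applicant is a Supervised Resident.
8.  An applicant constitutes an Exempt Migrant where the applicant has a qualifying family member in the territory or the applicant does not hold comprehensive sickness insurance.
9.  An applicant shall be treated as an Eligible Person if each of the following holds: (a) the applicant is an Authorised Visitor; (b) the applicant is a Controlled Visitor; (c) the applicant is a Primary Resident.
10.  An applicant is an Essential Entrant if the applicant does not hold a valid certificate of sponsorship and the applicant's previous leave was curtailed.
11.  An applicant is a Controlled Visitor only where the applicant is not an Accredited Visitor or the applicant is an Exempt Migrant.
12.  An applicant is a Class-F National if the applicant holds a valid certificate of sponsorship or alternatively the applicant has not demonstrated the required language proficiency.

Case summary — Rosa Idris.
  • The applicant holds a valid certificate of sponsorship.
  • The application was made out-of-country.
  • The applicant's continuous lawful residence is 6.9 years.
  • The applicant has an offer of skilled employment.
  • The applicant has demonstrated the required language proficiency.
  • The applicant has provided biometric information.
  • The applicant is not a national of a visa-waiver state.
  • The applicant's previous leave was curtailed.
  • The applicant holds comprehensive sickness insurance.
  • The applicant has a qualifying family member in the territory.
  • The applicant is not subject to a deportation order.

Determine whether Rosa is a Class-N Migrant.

Under paragraph 6: the applicant has a qualifying family member in the territory? yes; the applicant has not demonstrated the required language proficiency? no; the applicant has an offer of skilled employment? yes — 2 of 3 hold (need ≥2) → satisfied.
Under paragraph 4: Tier I Person (paragraph 6)? yes; and the applicant holds comprehensive sickness insurance? yes. So the applicant is an Authorised Visitor.
Under paragraph 2: applicant's continuous lawful residence: 6.9 years ≥ 10.7 years? no; and the applicant is subject to a deportation order? no. So the applicant is not an Accredited Visitor.
Under paragraph 8: the applicant has a qualifying family member in the territory? yes; or the applicant does not hold comprehensive sickness insurance? no. So the applicant is an Exempt Migrant.
Under paragraph 11: not an Accredited Visitor (paragraph 2)? yes; or Exempt Migrant (paragraph 8)? yes. So the applicant is a Controlled Visitor.
Under paragraph 1: the application was made in-country? no; and the applicant is not a national of a visa-waiver state? yes. So the applicant is not a Primary Resident.
Under paragraph 9: Authorised Visitor (paragraph 4)? yes; and Controlled Visitor (paragraph 11)? yes; and Primary Resident (paragraph 1)? no. So the applicant is not an Eligible Person.
Under paragraph 10: the applicant does not hold a valid certificate of sponsorship? no; and the applicant's previous leave was curtailed? yes. So the applicant is not an Essential Entrant.
Under paragraph 3: the applicant has not demonstrated the required language proficiency? no; and the applicant has a qualifying family member in the territory? yes. So the applicant is not a Tier IV National.
Under paragraph 5: not an Essential Entrant (paragraph 10)? yes; or Tier IV National (paragraph 3)? no. So the applicant is a Supervised Resident.
Under paragraph 7: the applicant is subject to a deportation order? no; and not an Eligible Person (paragraph 9)? yes; and Supervised Resident (paragraph 5)? yes. So the applicant is not a Class-N Migrant.

No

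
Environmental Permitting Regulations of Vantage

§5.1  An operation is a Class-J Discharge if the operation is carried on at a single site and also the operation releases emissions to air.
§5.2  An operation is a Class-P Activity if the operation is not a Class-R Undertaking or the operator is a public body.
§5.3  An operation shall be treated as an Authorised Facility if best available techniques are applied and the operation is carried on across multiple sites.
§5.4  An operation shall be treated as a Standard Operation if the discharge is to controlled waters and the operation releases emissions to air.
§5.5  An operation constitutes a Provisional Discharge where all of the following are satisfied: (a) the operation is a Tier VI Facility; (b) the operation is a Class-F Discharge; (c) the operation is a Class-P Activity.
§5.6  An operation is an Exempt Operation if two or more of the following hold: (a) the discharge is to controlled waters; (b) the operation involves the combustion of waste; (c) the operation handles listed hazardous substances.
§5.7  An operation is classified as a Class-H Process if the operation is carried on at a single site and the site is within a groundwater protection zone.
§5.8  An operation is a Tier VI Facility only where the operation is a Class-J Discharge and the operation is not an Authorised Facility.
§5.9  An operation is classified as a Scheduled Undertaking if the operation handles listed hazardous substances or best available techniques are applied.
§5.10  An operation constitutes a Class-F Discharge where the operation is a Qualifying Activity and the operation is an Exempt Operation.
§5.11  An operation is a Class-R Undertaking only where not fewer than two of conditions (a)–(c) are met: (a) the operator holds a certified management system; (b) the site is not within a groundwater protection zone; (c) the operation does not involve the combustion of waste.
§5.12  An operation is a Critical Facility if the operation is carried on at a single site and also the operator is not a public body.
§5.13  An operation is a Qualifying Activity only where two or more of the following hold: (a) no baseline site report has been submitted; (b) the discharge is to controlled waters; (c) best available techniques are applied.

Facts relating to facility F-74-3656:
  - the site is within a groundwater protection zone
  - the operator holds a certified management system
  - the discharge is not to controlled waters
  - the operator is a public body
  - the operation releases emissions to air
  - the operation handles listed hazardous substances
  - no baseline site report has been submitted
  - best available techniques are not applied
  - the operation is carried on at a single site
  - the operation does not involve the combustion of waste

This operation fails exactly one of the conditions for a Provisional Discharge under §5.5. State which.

Class-F Discharge

Under §5.1: the operation is carried on at a single site? yes; and the operation releases emissions to air? yes. So the operation is a Class-J Discharge.
Under §5.3: best available techniques are applied? no; and the operation is carried on across multiple sites? no. So the operation is not an Authorised Facility.
Under §5.8: Class-J Discharge (§5.1)? yes; and not an Authorised Facility (§5.3)? yes. So the operation is a Tier VI Facility.
Under §5.13: no baseline site report has been submitted? yes; the discharge is to controlled waters? no; best available techniques are applied? no — 1 of 3 hold (need ≥2) → not satisfied.
Under §5.6: the discharge is to controlled waters? no; the operation involves the combustion of waste? no; the operation handles listed hazardous substances? yes — 1 of 3 hold (need ≥2) → not satisfied.
Under §5.10: Qualifying Activity (§5.13)? no; and Exempt Operation (§5.6)? no. So the operation is not a Class-F Discharge.
Under §5.11: the operator holds a certified management system? yes; the site is not within a groundwater protection zone? no; the operation does not involve the combustion of waste? yes — 2 of 3 hold (need ≥2) → satisfied.
Under §5.2: not a Class-R Undertaking (§5.11)? no; or the operator is a public body? yes. So the operation is a Class-P Activity.
Under §5.5: Tier VI Facility (§5.8)? yes; and Class-F Discharge (§5.10)? no; and Class-P Activity (§5.2)? yes. So the operation is not a Provisional Discharge.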